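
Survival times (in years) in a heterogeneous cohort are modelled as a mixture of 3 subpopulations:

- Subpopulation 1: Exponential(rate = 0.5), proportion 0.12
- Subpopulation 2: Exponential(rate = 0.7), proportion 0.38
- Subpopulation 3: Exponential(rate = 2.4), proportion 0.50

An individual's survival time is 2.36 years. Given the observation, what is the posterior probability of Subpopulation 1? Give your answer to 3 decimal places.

The responsibility of component k is P(Z=k) f_k(x) divided by Σ_j P(Z=j) f_j(x).
Component likelihoods at x = 2.36 years:
  f_1 = 0.5·e^(−0.5·2.36) = 0.5·e^(−1.1800) = 0.153639
  f_2 = 0.7·e^(−0.7·2.36) = 0.7·e^(−1.6520) = 0.134166
  f_3 = 2.4·e^(−2.4·2.36) = 2.4·e^(−5.6640) = 0.00832468
Prior × likelihood for each component:
  P(Z=1)·f_1 = 0.12 × 0.153639 = 0.0184367
  P(Z=2)·f_2 = 0.38 × 0.134166 = 0.0509832
  P(Z=3)·f_3 = 0.50 × 0.00832468 = 0.00416234
Sum: 0.0184367 + 0.0509832 + 0.00416234 = 0.0735823
Responsibility of Subpopulation 1: 0.0184367 / 0.0735823 ≈ 0.251

0.251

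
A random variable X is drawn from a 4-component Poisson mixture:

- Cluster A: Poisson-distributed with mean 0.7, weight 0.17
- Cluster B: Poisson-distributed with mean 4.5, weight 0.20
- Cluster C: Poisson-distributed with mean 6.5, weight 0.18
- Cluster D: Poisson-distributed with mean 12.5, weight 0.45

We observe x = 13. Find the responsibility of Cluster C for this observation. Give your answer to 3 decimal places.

By Bayes' theorem, P(k | x) = P(Z=k) f_k(x) / Σ_j P(Z=j) f_j(x).
Poisson probabilities:
  f_A = e^(−0.7)·0.7^13/13! = 7.72659e-13
  f_B = e^(−4.5)·4.5^13/13! = 0.00055355
  f_C = e^(−6.5)·6.5^13/13! = 0.00892646
  f_D = e^(−12.5)·12.5^13/13! = 0.10886
Weight by the priors:
  P(Z=A)·f_A = 0.17 × 7.72659e-13 = 1.31352e-13
  P(Z=B)·f_B = 0.20 × 0.00055355 = 0.00011071
  P(Z=C)·f_C = 0.18 × 0.00892646 = 0.00160676
  P(Z=D)·f_D = 0.45 × 0.10886 = 0.0489871
Normaliser: 1.31352e-13 + 0.00011071 + 0.00160676 + 0.0489871 = 0.0507045
So the posterior for Cluster C is 0.00160676 / 0.0507045 ≈ 0.032.

0.032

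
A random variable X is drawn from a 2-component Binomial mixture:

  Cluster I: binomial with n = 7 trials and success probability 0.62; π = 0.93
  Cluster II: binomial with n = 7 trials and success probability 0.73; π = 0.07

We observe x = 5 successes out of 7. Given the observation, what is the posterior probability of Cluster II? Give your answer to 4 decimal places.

0.0792

By Bayes' theorem, P(k | x) = π_k f_k(x) / Σ_j π_j f_j(x).
Binomial probabilities:
  f_I = C(7,5)·0.62^5·0.38^2 = 21·0.0916133·0.1444 = 0.277808
  f_II = C(7,5)·0.73^5·0.27^2 = 21·0.207307·0.0729 = 0.317367
Multiply by the mixture weights:
  π_I·f_I = 0.93 × 0.277808 = 0.258362
  π_II·f_II = 0.07 × 0.317367 = 0.0222157
Denominator: 0.258362 + 0.0222157 = 0.280577
Responsibility of Cluster II: 0.0222157 / 0.280577 ≈ 0.0792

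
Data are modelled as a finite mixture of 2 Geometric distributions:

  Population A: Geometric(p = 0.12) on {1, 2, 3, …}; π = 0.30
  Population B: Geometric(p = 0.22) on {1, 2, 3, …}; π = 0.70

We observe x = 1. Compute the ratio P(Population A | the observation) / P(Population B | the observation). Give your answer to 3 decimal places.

Since P(k|x) ∝ π_k f_k(x), the posterior odds are π_i f_i(x) / (π_j f_j(x)).
Geometric probabilities:
  f_A = 0.12·(1−0.12)^0 = 0.12·1 = 0.12
  f_B = 0.22·(1−0.22)^0 = 0.22·1 = 0.22
0.036 / 0.154 ≈ 0.234

0.234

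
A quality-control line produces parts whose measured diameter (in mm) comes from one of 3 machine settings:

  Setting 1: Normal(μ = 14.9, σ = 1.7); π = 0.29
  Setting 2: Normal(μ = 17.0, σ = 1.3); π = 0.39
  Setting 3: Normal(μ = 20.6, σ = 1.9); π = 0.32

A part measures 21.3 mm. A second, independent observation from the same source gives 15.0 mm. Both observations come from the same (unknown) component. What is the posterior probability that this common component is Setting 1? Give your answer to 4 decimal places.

The responsibility of component k is π_k f_k(x) divided by Σ_j π_j f_j(x).
Since both observations come from the same component, the likelihood for component k is f_k(x₁)·f_k(x₂).
  f_1 = [(1/(1.7·√(2π)))·exp(−(21.3−14.9)²/(2·1.7²)) = 0.234672·exp(-7.08651) = 0.00019626] × [0.234266] = 4.5977e-05
  f_2 = [(1/(1.3·√(2π)))·exp(−(21.3−17.0)²/(2·1.3²)) = 0.306879·exp(-5.47041) = 0.0012918] × [0.0939742] = 0.000121396
  f_3 = [(1/(1.9·√(2π)))·exp(−(21.3−20.6)²/(2·1.9²)) = 0.209970·exp(-0.06787) = 0.196192] × [0.00272774] = 0.000535161
Multiply by the mixture weights:
  π_1·f_1 = 0.29 × 4.5977e-05 = 1.33333e-05
  π_2·f_2 = 0.39 × 0.000121396 = 4.73445e-05
  π_3·f_3 = 0.32 × 0.000535161 = 0.000171252
Normaliser: 1.33333e-05 + 4.73445e-05 + 0.000171252 = 0.000231929
Responsibility of Setting 1: 1.33333e-05 / 0.000231929 ≈ 0.0575

0.0575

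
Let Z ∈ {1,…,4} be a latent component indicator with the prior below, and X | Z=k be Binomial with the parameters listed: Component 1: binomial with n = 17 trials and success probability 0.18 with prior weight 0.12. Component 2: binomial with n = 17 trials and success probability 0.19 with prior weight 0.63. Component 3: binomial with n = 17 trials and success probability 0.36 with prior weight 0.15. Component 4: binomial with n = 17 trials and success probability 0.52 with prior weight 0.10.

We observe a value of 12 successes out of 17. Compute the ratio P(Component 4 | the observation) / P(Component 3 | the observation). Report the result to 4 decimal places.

Posterior odds = (P(Z=i) f_i(x)) / (P(Z=j) f_j(x)); the normalising sum cancels.
Evaluate each component's likelihood at the observed value:
  L_1 = C(17,12)·0.18^12·0.82^5 = 6188·1.15683e-09·0.37074 = 2.65393e-06
  L_2 = C(17,12)·0.19^12·0.81^5 = 6188·2.21331e-09·0.348678 = 4.7755e-06
  L_3 = C(17,12)·0.36^12·0.64^5 = 6188·4.73838e-06·0.107374 = 0.00314833
  L_4 = C(17,12)·0.52^12·0.48^5 = 6188·0.000390877·0.0254804 = 0.0616306
Posterior odds = (P(Z=4)·L_4) / (P(Z=3)·L_3) = (0.10·0.0616306) / (0.15·0.00314833) = 0.00616306 / 0.000472249 ≈ 13.0504

13.0504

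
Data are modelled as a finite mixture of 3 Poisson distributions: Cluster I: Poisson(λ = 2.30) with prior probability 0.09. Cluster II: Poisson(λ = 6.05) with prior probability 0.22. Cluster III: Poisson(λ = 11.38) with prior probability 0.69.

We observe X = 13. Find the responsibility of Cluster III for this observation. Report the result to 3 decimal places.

Posterior ∝ prior × likelihood, so P(k | x) ∝ w_k f_k(x); normalise over all components.
Component likelihoods at x = 13:
  L_I = e^(−2.30)·2.30^13/13! = 8.11529e-07
  L_II = e^(−6.05)·6.05^13/13! = 0.00550881
  L_III = e^(−11.38)·11.38^13/13! = 0.0984686
Weight by the priors:
  w_I·L_I = 0.09 × 8.11529e-07 = 7.30376e-08
  w_II·L_II = 0.22 × 0.00550881 = 0.00121194
  w_III·L_III = 0.69 × 0.0984686 = 0.0679434
Evidence: 7.30376e-08 + 0.00121194 + 0.0679434 = 0.0691554
Responsibility of Cluster III: 0.0679434 / 0.0691554 ≈ 0.982

0.982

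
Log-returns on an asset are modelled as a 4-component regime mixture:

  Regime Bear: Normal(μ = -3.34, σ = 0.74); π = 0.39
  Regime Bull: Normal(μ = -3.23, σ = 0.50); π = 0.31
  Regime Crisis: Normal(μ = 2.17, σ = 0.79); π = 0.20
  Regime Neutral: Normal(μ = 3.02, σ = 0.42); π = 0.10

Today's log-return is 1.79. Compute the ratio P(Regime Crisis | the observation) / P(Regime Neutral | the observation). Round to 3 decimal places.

Posterior odds = (P(Z=i) f_i(x)) / (P(Z=j) f_j(x)); the normalising sum cancels.
Evaluate each component's likelihood at the observed value:
  L_Bear = (1/(0.74·√(2π)))·exp(−(1.79−-3.34)²/(2·0.74²)) = 0.539111·exp(-24.02931) = 1.97643e-11
  L_Bull = (1/(0.50·√(2π)))·exp(−(1.79−-3.23)²/(2·0.50²)) = 0.797885·exp(-50.40080) = 1.03074e-22
  L_Crisis = (1/(0.79·√(2π)))·exp(−(1.79−2.17)²/(2·0.79²)) = 0.504990·exp(-0.11569) = 0.449822
  L_Neutral = (1/(0.42·√(2π)))·exp(−(1.79−3.02)²/(2·0.42²)) = 0.949863·exp(-4.28827) = 0.0130404
Posterior odds = (P(Z=Crisis)·L_Crisis) / (P(Z=Neutral)·L_Neutral) = (0.20·0.449822) / (0.10·0.0130404) = 0.0899644 / 0.00130404 ≈ 68.989

68.989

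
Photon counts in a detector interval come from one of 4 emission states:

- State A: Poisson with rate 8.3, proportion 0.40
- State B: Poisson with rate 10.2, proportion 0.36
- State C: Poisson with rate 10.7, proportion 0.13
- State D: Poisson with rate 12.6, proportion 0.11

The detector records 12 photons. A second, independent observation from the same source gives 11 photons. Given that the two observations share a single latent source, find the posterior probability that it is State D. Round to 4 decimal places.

0.1504

Apply Bayes' rule: the posterior for each component is proportional to its prior times its likelihood at x.
Since both observations come from the same component, the likelihood for component k is f_k(x₁)·f_k(x₂).
  f_A = [0.0554569] × [0.0801787] = 0.00444647
  f_B = [0.098415] × [0.115782] = 0.0113947
  f_C = [0.106003] × [0.118882] = 0.0126018
  f_D = [0.11272] × [0.107352] = 0.0121007
Multiply by the mixture weights:
  π_A·f_A = 0.40 × 0.00444647 = 0.00177859
  π_B·f_B = 0.36 × 0.0113947 = 0.0041021
  π_C·f_C = 0.13 × 0.0126018 = 0.00163823
  π_D·f_D = 0.11 × 0.0121007 = 0.00133107
Evidence: 0.00177859 + 0.0041021 + 0.00163823 + 0.00133107 = 0.00884999
So the posterior for State D is 0.00133107 / 0.00884999 ≈ 0.1504.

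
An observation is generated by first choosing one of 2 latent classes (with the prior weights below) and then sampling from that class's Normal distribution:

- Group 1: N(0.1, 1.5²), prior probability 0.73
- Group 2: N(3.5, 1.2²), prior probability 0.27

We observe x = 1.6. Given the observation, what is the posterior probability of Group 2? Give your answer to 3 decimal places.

0.179

Apply Bayes' rule: the posterior for each component is proportional to its prior times its likelihood at x.
Normal densities:
  f_1 = 0.161314
  f_2 = 0.0949189
Weight by the priors:
  w_1·f_1 = 0.73 × 0.161314 = 0.117759
  w_2·f_2 = 0.27 × 0.0949189 = 0.0256281
Normaliser: 0.117759 + 0.0256281 = 0.143387
P(Group 2 | 1.6) ≈ 0.179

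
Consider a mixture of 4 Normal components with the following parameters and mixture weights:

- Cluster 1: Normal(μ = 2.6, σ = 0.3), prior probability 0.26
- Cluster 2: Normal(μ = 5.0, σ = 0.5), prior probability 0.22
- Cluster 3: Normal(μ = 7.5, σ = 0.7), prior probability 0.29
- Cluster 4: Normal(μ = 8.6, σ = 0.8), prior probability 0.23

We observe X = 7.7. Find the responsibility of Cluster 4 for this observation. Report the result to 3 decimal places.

P(component k | x) = P(Z=k)·f_k(x) / marginal(x), where marginal(x) = Σ_j P(Z=j)·f_j(x).
Normal densities:
  f_1 = 2.33473e-63
  f_2 = 3.71472e-07
  f_3 = 0.547124
  f_4 = 0.264846
Prior × likelihood for each component:
  P(Z=1)·f_1 = 0.26 × 2.33473e-63 = 6.07029e-64
  P(Z=2)·f_2 = 0.22 × 3.71472e-07 = 8.17239e-08
  P(Z=3)·f_3 = 0.29 × 0.547124 = 0.158666
  P(Z=4)·f_4 = 0.23 × 0.264846 = 0.0609145
Denominator: 6.07029e-64 + 8.17239e-08 + 0.158666 + 0.0609145 = 0.219581
So the posterior for Cluster 4 is 0.0609145 / 0.219581 ≈ 0.277.

0.277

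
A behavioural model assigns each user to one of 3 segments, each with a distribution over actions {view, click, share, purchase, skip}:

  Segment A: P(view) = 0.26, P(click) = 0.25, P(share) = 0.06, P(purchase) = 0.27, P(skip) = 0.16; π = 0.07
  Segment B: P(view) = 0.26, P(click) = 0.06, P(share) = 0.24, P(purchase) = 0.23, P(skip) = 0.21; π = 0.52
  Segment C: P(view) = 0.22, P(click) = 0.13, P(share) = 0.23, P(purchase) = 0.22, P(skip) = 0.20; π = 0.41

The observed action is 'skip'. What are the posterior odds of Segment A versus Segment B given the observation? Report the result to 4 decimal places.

The posterior odds equal the prior odds times the likelihood ratio: (π_i/π_j)·(f_i(x)/f_j(x)).
Categorical probabilities:
  p_A = 0.16
  p_B = 0.21
  p_C = 0.2
Posterior odds = (π_A·p_A) / (π_B·p_B) = (0.07·0.16) / (0.52·0.21) = 0.0112 / 0.1092 ≈ 0.1026

0.1026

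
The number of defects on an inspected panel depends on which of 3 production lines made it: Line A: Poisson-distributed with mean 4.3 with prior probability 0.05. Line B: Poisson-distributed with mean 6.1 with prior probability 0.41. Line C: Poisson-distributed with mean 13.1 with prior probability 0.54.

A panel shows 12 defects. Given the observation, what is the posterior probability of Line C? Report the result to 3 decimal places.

0.920

P(component k | x) = P(Z=k)·f_k(x) / marginal(x), where marginal(x) = Σ_j P(Z=j)·f_j(x).
Poisson probabilities:
  f_A = e^(−4.3)·4.3^12/12! = 0.00113193
  f_B = e^(−6.1)·6.1^12/12! = 0.0124287
  f_C = e^(−13.1)·13.1^12/12! = 0.109059
Prior × likelihood for each component:
  P(Z=A)·f_A = 0.05 × 0.00113193 = 5.65963e-05
  P(Z=B)·f_B = 0.41 × 0.0124287 = 0.00509576
  P(Z=C)·f_C = 0.54 × 0.109059 = 0.0588918
Evidence: 5.65963e-05 + 0.00509576 + 0.0588918 = 0.0640441
P(Line C | the observation) ≈ 0.920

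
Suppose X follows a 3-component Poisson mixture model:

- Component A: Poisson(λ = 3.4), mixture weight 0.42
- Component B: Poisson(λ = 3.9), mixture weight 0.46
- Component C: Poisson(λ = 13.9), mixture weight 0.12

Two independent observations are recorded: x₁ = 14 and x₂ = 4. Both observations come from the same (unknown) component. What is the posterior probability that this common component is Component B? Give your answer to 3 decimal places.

0.171

P(component k | x) = P(Z=k)·f_k(x) / marginal(x), where marginal(x) = Σ_j P(Z=j)·f_j(x).
Since both observations come from the same component, the likelihood for component k is f_k(x₁)·f_k(x₂).
  p_A = [e^(−3.4)·3.4^14/14! = 1.05608e-05] × [0.185825] = 1.96245e-06
  p_B = [e^(−3.9)·3.9^14/14! = 4.37268e-05] × [0.195119] = 8.53191e-06
  p_C = [e^(−13.9)·13.9^14/14! = 0.105951] × [0.0014294] = 0.000151447
Weight by the priors:
  P(Z=A)·p_A = 0.42 × 1.96245e-06 = 8.24229e-07
  P(Z=B)·p_B = 0.46 × 8.53191e-06 = 3.92468e-06
  P(Z=C)·p_C = 0.12 × 0.000151447 = 1.81736e-05
Denominator: 8.24229e-07 + 3.92468e-06 + 1.81736e-05 = 2.29225e-05
P(Component B | x₁, x₂) = 3.92468e-06 / 2.29225e-05 ≈ 0.171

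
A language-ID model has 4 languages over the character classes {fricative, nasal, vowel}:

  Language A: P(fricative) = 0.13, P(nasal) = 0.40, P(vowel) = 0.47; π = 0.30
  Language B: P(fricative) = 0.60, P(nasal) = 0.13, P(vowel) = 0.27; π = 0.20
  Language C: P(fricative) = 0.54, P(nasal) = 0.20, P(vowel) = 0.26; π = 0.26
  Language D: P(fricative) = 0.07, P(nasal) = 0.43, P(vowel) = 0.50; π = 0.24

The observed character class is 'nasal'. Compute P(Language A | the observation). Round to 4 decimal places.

0.3984

The responsibility of component k is P(Z=k) f_k(x) divided by Σ_j P(Z=j) f_j(x).
Categorical probabilities:
  p_A = 0.4
  p_B = 0.13
  p_C = 0.2
  p_D = 0.43
Prior × likelihood for each component:
  P(Z=A)·p_A = 0.30 × 0.4 = 0.12
  P(Z=B)·p_B = 0.20 × 0.13 = 0.026
  P(Z=C)·p_C = 0.26 × 0.2 = 0.052
  P(Z=D)·p_D = 0.24 × 0.43 = 0.1032
Sum: 0.12 + 0.026 + 0.052 + 0.1032 = 0.3012
So the posterior for Language A is 0.12 / 0.3012 ≈ 0.3984.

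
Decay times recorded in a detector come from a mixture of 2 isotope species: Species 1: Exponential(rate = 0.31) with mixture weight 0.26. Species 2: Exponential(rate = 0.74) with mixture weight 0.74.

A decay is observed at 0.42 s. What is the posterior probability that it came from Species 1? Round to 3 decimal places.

0.150

P(component k | x) = P(Z=k)·f_k(x) / marginal(x), where marginal(x) = Σ_j P(Z=j)·f_j(x).
Exponential densities:
  L_1 = 0.31·e^(−0.31·0.42) = 0.31·e^(−0.1302) = 0.272155
  L_2 = 0.74·e^(−0.74·0.42) = 0.74·e^(−0.3108) = 0.542317
Prior × likelihood for each component:
  P(Z=1)·L_1 = 0.26 × 0.272155 = 0.0707603
  P(Z=2)·L_2 = 0.74 × 0.542317 = 0.401314
Evidence: 0.0707603 + 0.401314 = 0.472075
P(Species 1 | 0.42 s) ≈ 0.150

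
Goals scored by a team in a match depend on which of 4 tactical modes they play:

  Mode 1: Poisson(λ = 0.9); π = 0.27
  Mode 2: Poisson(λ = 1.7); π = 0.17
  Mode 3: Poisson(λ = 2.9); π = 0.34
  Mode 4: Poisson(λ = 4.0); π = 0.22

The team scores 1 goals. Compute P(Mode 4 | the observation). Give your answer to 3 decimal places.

Posterior ∝ prior × likelihood, so P(k | x) ∝ π_k f_k(x); normalise over all components.
Evaluate each component's likelihood at the observed value:
  f_1 = e^(−0.9)·0.9^1/1! = 0.365913
  f_2 = e^(−1.7)·1.7^1/1! = 0.310562
  f_3 = e^(−2.9)·2.9^1/1! = 0.159567
  f_4 = e^(−4.0)·4.0^1/1! = 0.0732626
Weight by the priors:
  π_1·f_1 = 0.27 × 0.365913 = 0.0987964
  π_2·f_2 = 0.17 × 0.310562 = 0.0527955
  π_3·f_3 = 0.34 × 0.159567 = 0.0542529
  π_4·f_4 = 0.22 × 0.0732626 = 0.0161178
Sum: 0.0987964 + 0.0527955 + 0.0542529 + 0.0161178 = 0.221963
P(Mode 4 | 1 goals) ≈ 0.073

0.073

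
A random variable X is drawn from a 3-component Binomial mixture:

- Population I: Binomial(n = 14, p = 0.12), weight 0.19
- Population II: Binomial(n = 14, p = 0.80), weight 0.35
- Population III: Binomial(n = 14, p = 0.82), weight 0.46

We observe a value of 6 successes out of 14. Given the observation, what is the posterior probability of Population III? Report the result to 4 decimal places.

Posterior ∝ prior × likelihood, so P(k | x) ∝ π_k f_k(x); normalise over all components.
Binomial probabilities:
  L_I = 0.00322481
  L_II = 0.00201528
  L_III = 0.00100605
Weight by the priors:
  π_I·L_I = 0.19 × 0.00322481 = 0.000612714
  π_II·L_II = 0.35 × 0.00201528 = 0.000705348
  π_III·L_III = 0.46 × 0.00100605 = 0.000462782
Sum: 0.000612714 + 0.000705348 + 0.000462782 = 0.00178084
So the posterior for Population III is 0.000462782 / 0.00178084 ≈ 0.2599.

0.2599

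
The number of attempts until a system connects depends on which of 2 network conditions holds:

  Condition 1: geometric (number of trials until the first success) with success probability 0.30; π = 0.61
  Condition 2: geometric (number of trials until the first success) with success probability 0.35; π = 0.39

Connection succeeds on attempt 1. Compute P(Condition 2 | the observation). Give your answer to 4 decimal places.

0.4272

The responsibility of component k is P(Z=k) f_k(x) divided by Σ_j P(Z=j) f_j(x).
Geometric probabilities:
  f_1 = 0.3
  f_2 = 0.35
Prior × likelihood for each component:
  P(Z=1)·f_1 = 0.61 × 0.3 = 0.183
  P(Z=2)·f_2 = 0.39 × 0.35 = 0.1365
Sum: 0.183 + 0.1365 = 0.3195
Responsibility of Condition 2: 0.1365 / 0.3195 ≈ 0.4272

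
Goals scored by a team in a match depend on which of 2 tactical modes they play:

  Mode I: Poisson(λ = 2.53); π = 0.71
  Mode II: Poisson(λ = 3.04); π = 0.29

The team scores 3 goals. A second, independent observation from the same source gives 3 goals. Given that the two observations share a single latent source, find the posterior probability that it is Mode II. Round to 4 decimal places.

Posterior ∝ prior × likelihood, so P(k | x) ∝ π_k f_k(x); normalise over all components.
Since both observations come from the same component, the likelihood for component k is f_k(x₁)·f_k(x₂).
  p_I = [e^(−2.53)·2.53^3/3! = 0.215003] × [0.215003] = 0.0462265
  p_II = [e^(−3.04)·3.04^3/3! = 0.223983] × [0.223983] = 0.0501682
Weight by the priors:
  π_I·p_I = 0.71 × 0.0462265 = 0.0328208
  π_II·p_II = 0.29 × 0.0501682 = 0.0145488
Marginal: 0.0328208 + 0.0145488 = 0.0473696
P(Mode II | x) = 0.0145488 / 0.0473696 ≈ 0.3071

0.3071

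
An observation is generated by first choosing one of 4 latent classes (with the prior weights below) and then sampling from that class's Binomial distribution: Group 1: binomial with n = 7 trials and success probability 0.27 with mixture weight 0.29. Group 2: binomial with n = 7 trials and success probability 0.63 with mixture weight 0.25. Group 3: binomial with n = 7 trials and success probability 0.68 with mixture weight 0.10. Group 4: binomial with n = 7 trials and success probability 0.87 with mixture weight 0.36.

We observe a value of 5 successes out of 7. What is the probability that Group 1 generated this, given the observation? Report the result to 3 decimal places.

0.027

Apply Bayes' rule: the posterior for each component is proportional to its prior times its likelihood at x.
Component likelihoods at x = 5 successes out of 7:
  L_1 = 0.0160577
  L_2 = 0.285316
  L_3 = 0.312654
  L_4 = 0.17689
Multiply by the mixture weights:
  π_1·L_1 = 0.29 × 0.0160577 = 0.00465674
  π_2·L_2 = 0.25 × 0.285316 = 0.0713289
  π_3·L_3 = 0.10 × 0.312654 = 0.0312654
  π_4·L_4 = 0.36 × 0.17689 = 0.0636803
Evidence: 0.00465674 + 0.0713289 + 0.0312654 + 0.0636803 = 0.170931
P(Group 1 | data) = 0.00465674 / 0.170931 ≈ 0.027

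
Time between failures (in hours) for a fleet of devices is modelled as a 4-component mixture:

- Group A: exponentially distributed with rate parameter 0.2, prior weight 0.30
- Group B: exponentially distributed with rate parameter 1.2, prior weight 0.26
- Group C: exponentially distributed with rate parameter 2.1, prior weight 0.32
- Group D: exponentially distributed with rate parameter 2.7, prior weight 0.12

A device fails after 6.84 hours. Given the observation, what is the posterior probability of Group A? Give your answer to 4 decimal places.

0.9944

Apply Bayes' rule: the posterior for each component is proportional to its prior times its likelihood at x.
Exponential densities:
  L_A = 0.2·e^(−0.2·6.84) = 0.2·e^(−1.3680) = 0.0509231
  L_B = 1.2·e^(−1.2·6.84) = 1.2·e^(−8.2080) = 0.000326958
  L_C = 2.1·e^(−2.1·6.84) = 2.1·e^(−14.3640) = 1.21343e-06
  L_D = 2.7·e^(−2.7·6.84) = 2.7·e^(−18.4680) = 2.57521e-08
Weight by the priors:
  π_A·L_A = 0.30 × 0.0509231 = 0.0152769
  π_B·L_B = 0.26 × 0.000326958 = 8.50091e-05
  π_C·L_C = 0.32 × 1.21343e-06 = 3.88296e-07
  π_D·L_D = 0.12 × 2.57521e-08 = 3.09026e-09
Normaliser: 0.0152769 + 8.50091e-05 + 3.88296e-07 + 3.09026e-09 = 0.0153623
P(Group A | x) ≈ 0.9944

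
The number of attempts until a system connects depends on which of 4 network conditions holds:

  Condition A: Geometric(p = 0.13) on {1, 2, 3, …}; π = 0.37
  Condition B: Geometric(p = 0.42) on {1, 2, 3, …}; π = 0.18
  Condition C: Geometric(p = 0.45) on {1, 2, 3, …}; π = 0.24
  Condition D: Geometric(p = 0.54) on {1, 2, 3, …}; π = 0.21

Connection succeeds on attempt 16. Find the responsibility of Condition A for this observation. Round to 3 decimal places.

The responsibility of component k is π_k f_k(x) divided by Σ_j π_j f_j(x).
Component likelihoods at x = 16:
  f_A = 0.13·(1−0.13)^15 = 0.13·0.123819 = 0.0160965
  f_B = 0.42·(1−0.42)^15 = 0.42·0.000282761 = 0.00011876
  f_C = 0.45·(1−0.45)^15 = 0.45·0.000127479 = 5.73658e-05
  f_D = 0.54·(1−0.54)^15 = 0.54·8.7371e-06 = 4.71804e-06
Prior × likelihood for each component:
  π_A·f_A = 0.37 × 0.0160965 = 0.00595571
  π_B·f_B = 0.18 × 0.00011876 = 2.13768e-05
  π_C·f_C = 0.24 × 5.73658e-05 = 1.37678e-05
  π_D·f_D = 0.21 × 4.71804e-06 = 9.90788e-07
Sum: 0.00595571 + 2.13768e-05 + 1.37678e-05 + 9.90788e-07 = 0.00599185
Responsibility of Condition A: 0.00595571 / 0.00599185 ≈ 0.994

0.994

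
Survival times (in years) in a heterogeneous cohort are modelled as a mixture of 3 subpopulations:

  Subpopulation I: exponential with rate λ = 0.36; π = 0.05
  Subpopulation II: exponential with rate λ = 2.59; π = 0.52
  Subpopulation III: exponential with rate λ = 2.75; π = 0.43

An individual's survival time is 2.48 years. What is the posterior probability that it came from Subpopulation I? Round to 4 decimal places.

0.6795

Apply Bayes' rule: the posterior for each component is proportional to its prior times its likelihood at x.
Component likelihoods at x = 2.48 years:
  p_I = 0.147423
  p_II = 0.00420474
  p_III = 0.00300223
Weight by the priors:
  π_I·p_I = 0.05 × 0.147423 = 0.00737114
  π_II·p_II = 0.52 × 0.00420474 = 0.00218647
  π_III·p_III = 0.43 × 0.00300223 = 0.00129096
Marginal: 0.00737114 + 0.00218647 + 0.00129096 = 0.0108486
P(Subpopulation I | the observation) ≈ 0.6795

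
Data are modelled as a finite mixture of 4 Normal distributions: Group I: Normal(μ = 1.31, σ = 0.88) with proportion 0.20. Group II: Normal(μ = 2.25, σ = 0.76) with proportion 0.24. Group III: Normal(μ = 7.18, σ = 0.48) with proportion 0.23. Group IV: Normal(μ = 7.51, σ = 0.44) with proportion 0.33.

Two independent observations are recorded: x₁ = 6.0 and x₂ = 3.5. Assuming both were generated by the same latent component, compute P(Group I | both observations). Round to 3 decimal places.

0.014

By Bayes' theorem, P(k | x) = P(Z=k) f_k(x) / Σ_j P(Z=j) f_j(x).
Since both observations come from the same component, the likelihood for component k is f_k(x₁)·f_k(x₂).
  f_I = [3.0801e-07] × [0.0204912] = 6.3115e-09
  f_II = [2.71229e-06] × [0.135731] = 3.68141e-07
  f_III = [0.0404912] × [1.43297e-13] = 5.80226e-15
  f_IV = [0.00251208] × [8.34761e-19] = 2.09698e-21
Weight by the priors:
  P(Z=I)·f_I = 0.20 × 6.3115e-09 = 1.2623e-09
  P(Z=II)·f_II = 0.24 × 3.68141e-07 = 8.83538e-08
  P(Z=III)·f_III = 0.23 × 5.80226e-15 = 1.33452e-15
  P(Z=IV)·f_IV = 0.33 × 2.09698e-21 = 6.92004e-22
Marginal: 1.2623e-09 + 8.83538e-08 + 1.33452e-15 + 6.92004e-22 = 8.96161e-08
Responsibility of Group I: 1.2623e-09 / 8.96161e-08 ≈ 0.014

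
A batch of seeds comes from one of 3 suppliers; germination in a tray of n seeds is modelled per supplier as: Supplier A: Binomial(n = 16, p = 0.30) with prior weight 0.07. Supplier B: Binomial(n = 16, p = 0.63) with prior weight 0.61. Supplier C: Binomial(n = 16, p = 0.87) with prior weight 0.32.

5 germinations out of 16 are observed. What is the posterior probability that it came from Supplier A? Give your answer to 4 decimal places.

0.7574

P(component k | x) = π_k·f_k(x) / marginal(x), where marginal(x) = Σ_j π_j·f_j(x).
Component likelihoods at x = 5 germinations out of 16:
  f_A = C(16,5)·0.30^5·0.70^11 = 4368·0.00243·0.0197733 = 0.209878
  f_B = C(16,5)·0.63^5·0.37^11 = 4368·0.0992437·1.77918e-05 = 0.00771266
  f_C = C(16,5)·0.87^5·0.13^11 = 4368·0.498421·1.79216e-10 = 3.90172e-07
Multiply by the mixture weights:
  π_A·f_A = 0.07 × 0.209878 = 0.0146915
  π_B·f_B = 0.61 × 0.00771266 = 0.00470472
  π_C·f_C = 0.32 × 3.90172e-07 = 1.24855e-07
Normaliser: 0.0146915 + 0.00470472 + 1.24855e-07 = 0.0193963
Responsibility of Supplier A: 0.0146915 / 0.0193963 ≈ 0.7574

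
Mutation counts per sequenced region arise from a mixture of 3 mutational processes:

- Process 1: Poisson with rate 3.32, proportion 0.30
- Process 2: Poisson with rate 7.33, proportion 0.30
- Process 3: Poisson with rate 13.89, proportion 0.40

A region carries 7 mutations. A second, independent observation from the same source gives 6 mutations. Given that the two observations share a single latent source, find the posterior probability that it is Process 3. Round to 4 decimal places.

0.0098

Apply Bayes' rule: the posterior for each component is proportional to its prior times its likelihood at x.
Since both observations come from the same component, the likelihood for component k is f_k(x₁)·f_k(x₂).
  p_1 = [0.0318918] × [0.0672416] = 0.00214445
  p_2 = [0.147883] × [0.141225] = 0.0208849
  p_3 = [0.0183711] × [0.00925829] = 0.000170085
Unnormalised posteriors:
  w_1·p_1 = 0.30 × 0.00214445 = 0.000643336
  w_2·p_2 = 0.30 × 0.0208849 = 0.00626546
  w_3·p_3 = 0.40 × 0.000170085 = 6.80339e-05
Marginal: 0.000643336 + 0.00626546 + 6.80339e-05 = 0.00697683
P(Process 3 | x₁,x₂) ≈ 0.0098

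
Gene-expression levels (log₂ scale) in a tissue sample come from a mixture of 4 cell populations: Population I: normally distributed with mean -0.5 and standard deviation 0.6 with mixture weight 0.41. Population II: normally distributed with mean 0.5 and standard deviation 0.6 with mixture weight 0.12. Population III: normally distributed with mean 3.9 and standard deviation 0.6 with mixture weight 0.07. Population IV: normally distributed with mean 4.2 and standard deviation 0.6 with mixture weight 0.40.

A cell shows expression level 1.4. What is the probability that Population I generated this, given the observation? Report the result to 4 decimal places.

0.0653

The responsibility of component k is π_k f_k(x) divided by Σ_j π_j f_j(x).
Component likelihoods at x = 1.4:
  p_I = 0.00441829
  p_II = 0.215863
  p_III = 0.000112938
  p_IV = 1.24101e-05
Prior × likelihood for each component:
  π_I·p_I = 0.41 × 0.00441829 = 0.0018115
  π_II·p_II = 0.12 × 0.215863 = 0.0259035
  π_III·p_III = 0.07 × 0.000112938 = 7.90568e-06
  π_IV·p_IV = 0.40 × 1.24101e-05 = 4.96403e-06
Denominator: 0.0018115 + 0.0259035 + 7.90568e-06 + 4.96403e-06 = 0.0277279
P(Population I | the observation) = 0.0018115 / 0.0277279 ≈ 0.0653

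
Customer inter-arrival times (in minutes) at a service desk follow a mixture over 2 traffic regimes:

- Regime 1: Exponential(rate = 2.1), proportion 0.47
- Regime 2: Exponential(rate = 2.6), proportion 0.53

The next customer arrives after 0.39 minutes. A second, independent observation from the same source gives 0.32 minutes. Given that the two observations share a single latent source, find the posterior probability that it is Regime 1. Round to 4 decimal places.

0.4521

Apply Bayes' rule: the posterior for each component is proportional to its prior times its likelihood at x.
Since both observations come from the same component, the likelihood for component k is f_k(x₁)·f_k(x₂).
  f_1 = [2.1·e^(−2.1·0.39) = 2.1·e^(−0.8190) = 0.925832] × [1.07244] = 0.9929
  f_2 = [2.6·e^(−2.6·0.39) = 2.6·e^(−1.0140) = 0.943189] × [1.13146] = 1.06718
Prior × likelihood for each component:
  P(Z=1)·f_1 = 0.47 × 0.9929 = 0.466663
  P(Z=2)·f_2 = 0.53 × 1.06718 = 0.565607
Normaliser: 0.466663 + 0.565607 = 1.03227
P(Regime 1 | data) ≈ 0.4521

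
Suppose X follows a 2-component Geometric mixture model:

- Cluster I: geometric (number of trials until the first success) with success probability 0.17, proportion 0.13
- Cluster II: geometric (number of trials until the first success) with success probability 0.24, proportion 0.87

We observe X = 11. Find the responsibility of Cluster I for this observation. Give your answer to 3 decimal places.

0.203

The responsibility of component k is P(Z=k) f_k(x) divided by Σ_j P(Z=j) f_j(x).
Evaluate each component's likelihood at the observed value:
  L_I = 0.17·(1−0.17)^10 = 0.17·0.15516 = 0.0263773
  L_II = 0.24·(1−0.24)^10 = 0.24·0.0642889 = 0.0154293
Weight by the priors:
  P(Z=I)·L_I = 0.13 × 0.0263773 = 0.00342905
  P(Z=II)·L_II = 0.87 × 0.0154293 = 0.0134235
Normaliser: 0.00342905 + 0.0134235 = 0.0168526
So the posterior for Cluster I is 0.00342905 / 0.0168526 ≈ 0.203.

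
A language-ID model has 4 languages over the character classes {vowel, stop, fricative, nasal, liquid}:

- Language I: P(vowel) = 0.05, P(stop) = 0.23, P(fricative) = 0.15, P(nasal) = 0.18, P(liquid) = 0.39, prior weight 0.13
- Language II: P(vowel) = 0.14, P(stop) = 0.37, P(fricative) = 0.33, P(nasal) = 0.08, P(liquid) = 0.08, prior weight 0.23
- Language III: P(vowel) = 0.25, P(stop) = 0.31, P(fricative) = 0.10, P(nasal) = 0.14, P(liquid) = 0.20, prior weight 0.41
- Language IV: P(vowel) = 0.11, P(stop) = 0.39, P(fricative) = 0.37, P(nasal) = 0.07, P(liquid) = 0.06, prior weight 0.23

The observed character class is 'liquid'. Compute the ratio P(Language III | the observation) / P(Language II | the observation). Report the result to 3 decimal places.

4.457

The posterior odds equal the prior odds times the likelihood ratio: (P(Z=i)/P(Z=j))·(f_i(x)/f_j(x)).
Categorical probabilities:
  L_I = P(liquid | comp) = 0.39
  L_II = P(liquid | comp) = 0.08
  L_III = P(liquid | comp) = 0.20
  L_IV = P(liquid | comp) = 0.06
Odds = (0.41/0.23) × (0.2/0.08) = 1.78261 × 2.5 ≈ 4.457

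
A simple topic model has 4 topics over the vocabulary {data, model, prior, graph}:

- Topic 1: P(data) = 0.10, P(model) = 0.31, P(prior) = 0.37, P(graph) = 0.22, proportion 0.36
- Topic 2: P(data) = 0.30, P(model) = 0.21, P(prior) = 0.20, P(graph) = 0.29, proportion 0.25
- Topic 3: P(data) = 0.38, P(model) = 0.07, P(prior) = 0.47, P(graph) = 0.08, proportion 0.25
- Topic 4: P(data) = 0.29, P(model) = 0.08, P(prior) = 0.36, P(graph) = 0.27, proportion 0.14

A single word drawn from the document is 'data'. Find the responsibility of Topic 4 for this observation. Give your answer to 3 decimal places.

0.165

The responsibility of component k is π_k f_k(x) divided by Σ_j π_j f_j(x).
Component likelihoods at x = 'data':
  L_1 = 0.1
  L_2 = 0.3
  L_3 = 0.38
  L_4 = 0.29
Unnormalised posteriors:
  π_1·L_1 = 0.36 × 0.1 = 0.036
  π_2·L_2 = 0.25 × 0.3 = 0.075
  π_3·L_3 = 0.25 × 0.38 = 0.095
  π_4·L_4 = 0.14 × 0.29 = 0.0406
Evidence: 0.036 + 0.075 + 0.095 + 0.0406 = 0.2466
So the posterior for Topic 4 is 0.0406 / 0.2466 ≈ 0.165.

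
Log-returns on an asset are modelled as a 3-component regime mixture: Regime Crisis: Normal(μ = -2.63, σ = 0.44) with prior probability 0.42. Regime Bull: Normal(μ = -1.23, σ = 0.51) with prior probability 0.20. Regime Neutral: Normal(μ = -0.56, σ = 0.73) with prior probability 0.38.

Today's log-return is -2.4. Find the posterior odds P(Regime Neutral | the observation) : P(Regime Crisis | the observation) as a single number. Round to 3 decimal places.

0.026

Only the two components matter; the odds are (w_i f_i(x)) / (w_j f_j(x)).
Normal densities:
  p_Crisis = (1/(0.44·√(2π)))·exp(−(-2.4−-2.63)²/(2·0.44²)) = 0.906687·exp(-0.13662) = 0.790903
  p_Bull = (1/(0.51·√(2π)))·exp(−(-2.4−-1.23)²/(2·0.51²)) = 0.782240·exp(-2.63149) = 0.0562988
  p_Neutral = (1/(0.73·√(2π)))·exp(−(-2.4−-0.56)²/(2·0.73²)) = 0.546496·exp(-3.17658) = 0.0228042
Odds = (0.38/0.42) × (0.0228042/0.790903) = 0.904762 × 0.0288332 ≈ 0.026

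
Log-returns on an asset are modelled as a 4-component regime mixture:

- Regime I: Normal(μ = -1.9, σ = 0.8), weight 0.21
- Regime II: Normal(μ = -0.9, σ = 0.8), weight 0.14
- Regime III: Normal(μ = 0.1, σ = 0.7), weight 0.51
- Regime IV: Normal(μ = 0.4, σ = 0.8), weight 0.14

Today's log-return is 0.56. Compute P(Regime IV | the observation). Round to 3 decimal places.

The responsibility of component k is π_k f_k(x) divided by Σ_j π_j f_j(x).
Normal densities:
  L_I = (1/(0.8·√(2π)))·exp(−(0.56−-1.9)²/(2·0.8²)) = 0.498678·exp(-4.72781) = 0.0044112
  L_II = (1/(0.8·√(2π)))·exp(−(0.56−-0.9)²/(2·0.8²)) = 0.498678·exp(-1.66531) = 0.0943157
  L_III = (1/(0.7·√(2π)))·exp(−(0.56−0.1)²/(2·0.7²)) = 0.569918·exp(-0.21592) = 0.45924
  L_IV = (1/(0.8·√(2π)))·exp(−(0.56−0.4)²/(2·0.8²)) = 0.498678·exp(-0.02000) = 0.488803
Prior × likelihood for each component:
  π_I·L_I = 0.21 × 0.0044112 = 0.000926353
  π_II·L_II = 0.14 × 0.0943157 = 0.0132042
  π_III·L_III = 0.51 × 0.45924 = 0.234212
  π_IV·L_IV = 0.14 × 0.488803 = 0.0684325
Sum: 0.000926353 + 0.0132042 + 0.234212 + 0.0684325 = 0.316776
P(Regime IV | x) ≈ 0.216

0.216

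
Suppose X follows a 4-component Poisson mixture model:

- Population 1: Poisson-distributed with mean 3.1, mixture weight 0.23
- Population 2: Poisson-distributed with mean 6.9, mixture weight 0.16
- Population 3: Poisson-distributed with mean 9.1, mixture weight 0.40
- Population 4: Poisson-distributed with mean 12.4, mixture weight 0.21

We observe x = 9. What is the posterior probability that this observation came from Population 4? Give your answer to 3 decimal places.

The responsibility of component k is π_k f_k(x) divided by Σ_j π_j f_j(x).
Component likelihoods at x = 9:
  L_1 = e^(−3.1)·3.1^9/9! = 0.00328231
  L_2 = e^(−6.9)·6.9^9/9! = 0.0984571
  L_3 = e^(−9.1)·9.1^9/9! = 0.131683
  L_4 = e^(−12.4)·12.4^9/9! = 0.0786648
Unnormalised posteriors:
  π_1·L_1 = 0.23 × 0.00328231 = 0.000754931
  π_2·L_2 = 0.16 × 0.0984571 = 0.0157531
  π_3·L_3 = 0.40 × 0.131683 = 0.0526732
  π_4·L_4 = 0.21 × 0.0786648 = 0.0165196
Denominator: 0.000754931 + 0.0157531 + 0.0526732 + 0.0165196 = 0.0857009
P(Population 4 | data) ≈ 0.193

0.193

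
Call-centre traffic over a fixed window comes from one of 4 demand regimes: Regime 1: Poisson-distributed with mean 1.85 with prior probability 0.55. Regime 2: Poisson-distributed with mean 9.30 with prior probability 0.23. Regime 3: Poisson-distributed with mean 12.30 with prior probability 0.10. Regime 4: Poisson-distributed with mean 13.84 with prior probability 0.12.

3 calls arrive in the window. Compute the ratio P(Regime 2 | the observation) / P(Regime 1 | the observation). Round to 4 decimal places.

0.0309

The posterior odds equal the prior odds times the likelihood ratio: (w_i/w_j)·(f_i(x)/f_j(x)).
Poisson probabilities:
  L_1 = e^(−1.85)·1.85^3/3! = 0.165928
  L_2 = e^(−9.30)·9.30^3/3! = 0.0122563
  L_3 = e^(−12.30)·12.30^3/3! = 0.0014117
  L_4 = e^(−13.84)·13.84^3/3! = 0.000431143
Odds = (0.23/0.55) × (0.0122563/0.165928) = 0.418182 × 0.0738652 ≈ 0.0309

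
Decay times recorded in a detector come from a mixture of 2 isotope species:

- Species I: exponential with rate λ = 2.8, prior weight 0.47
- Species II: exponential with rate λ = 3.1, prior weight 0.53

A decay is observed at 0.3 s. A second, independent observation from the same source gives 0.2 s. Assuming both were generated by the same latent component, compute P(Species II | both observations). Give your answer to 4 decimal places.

Apply Bayes' rule: the posterior for each component is proportional to its prior times its likelihood at x.
Since both observations come from the same component, the likelihood for component k is f_k(x₁)·f_k(x₂).
  p_I = [2.8·e^(−2.8·0.3) = 2.8·e^(−0.8400) = 1.20879] × [1.59939] = 1.93332
  p_II = [3.1·e^(−3.1·0.3) = 3.1·e^(−0.9300) = 1.22312] × [1.66763] = 2.0397
Unnormalised posteriors:
  π_I·p_I = 0.47 × 1.93332 = 0.90866
  π_II·p_II = 0.53 × 2.0397 = 1.08104
Marginal: 0.90866 + 1.08104 = 1.9897
P(Species II | data) ≈ 0.5433

0.5433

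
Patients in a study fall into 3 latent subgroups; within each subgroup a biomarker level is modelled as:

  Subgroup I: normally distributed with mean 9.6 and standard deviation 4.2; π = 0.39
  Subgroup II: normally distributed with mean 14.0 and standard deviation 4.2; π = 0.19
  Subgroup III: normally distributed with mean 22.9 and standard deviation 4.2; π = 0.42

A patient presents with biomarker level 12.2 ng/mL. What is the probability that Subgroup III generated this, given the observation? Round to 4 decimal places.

0.0320

The responsibility of component k is π_k f_k(x) divided by Σ_j π_j f_j(x).
Normal densities:
  f_I = 0.0784234
  f_II = 0.0866516
  f_III = 0.00370081
Weight by the priors:
  π_I·f_I = 0.39 × 0.0784234 = 0.0305851
  π_II·f_II = 0.19 × 0.0866516 = 0.0164638
  π_III·f_III = 0.42 × 0.00370081 = 0.00155434
Sum: 0.0305851 + 0.0164638 + 0.00155434 = 0.0486033
So the posterior for Subgroup III is 0.00155434 / 0.0486033 ≈ 0.0320.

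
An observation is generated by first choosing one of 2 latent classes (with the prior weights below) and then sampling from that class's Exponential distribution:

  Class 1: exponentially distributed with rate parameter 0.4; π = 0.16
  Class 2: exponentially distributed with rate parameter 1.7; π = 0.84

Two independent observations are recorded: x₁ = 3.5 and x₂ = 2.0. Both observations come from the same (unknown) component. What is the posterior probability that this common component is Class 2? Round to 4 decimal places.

0.0693

Posterior ∝ prior × likelihood, so P(k | x) ∝ π_k f_k(x); normalise over all components.
Since both observations come from the same component, the likelihood for component k is f_k(x₁)·f_k(x₂).
  L_1 = [0.0986388] × [0.179732] = 0.0177285
  L_2 = [0.00442993] × [0.0567346] = 0.00025133
Multiply by the mixture weights:
  π_1·L_1 = 0.16 × 0.0177285 = 0.00283656
  π_2·L_2 = 0.84 × 0.00025133 = 0.000211117
Normaliser: 0.00283656 + 0.000211117 = 0.00304768
Responsibility of Class 2: 0.000211117 / 0.00304768 ≈ 0.0693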